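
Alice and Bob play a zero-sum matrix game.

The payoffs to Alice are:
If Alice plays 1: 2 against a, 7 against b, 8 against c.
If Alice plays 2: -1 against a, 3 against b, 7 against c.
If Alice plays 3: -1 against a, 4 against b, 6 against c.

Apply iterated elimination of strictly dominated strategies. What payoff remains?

2

Row 2 is strictly dominated by row 1 (2>-1, 7>3, 8>7); eliminate 2.
Row 3 is strictly dominated by row 1 (2>-1, 7>4, 8>6); eliminate 3.
Column c is strictly dominated by a for Bob (2<8); eliminate c.
Column b is strictly dominated by a for Bob (2<7); eliminate b.
Only (1, a) remains, with payoff 2.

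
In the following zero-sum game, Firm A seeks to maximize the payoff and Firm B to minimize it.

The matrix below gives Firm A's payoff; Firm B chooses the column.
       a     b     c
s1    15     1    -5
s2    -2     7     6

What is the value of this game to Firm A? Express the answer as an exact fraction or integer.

Column b is strictly dominated by c for Firm B (it gives Firm A more in every row).
The remaining 2×2 game on (s1, s2) × (a, c) has no saddle point. Let Firm A play s1 with probability p; indifference gives 15p − 2(1−p) = −5p + 6(1−p), so p = 2/7.
Similarly Firm B's optimal q on a is 11/28, and the value is 15·(11/28) + (-5)·(17/28) = 20/7.

20/7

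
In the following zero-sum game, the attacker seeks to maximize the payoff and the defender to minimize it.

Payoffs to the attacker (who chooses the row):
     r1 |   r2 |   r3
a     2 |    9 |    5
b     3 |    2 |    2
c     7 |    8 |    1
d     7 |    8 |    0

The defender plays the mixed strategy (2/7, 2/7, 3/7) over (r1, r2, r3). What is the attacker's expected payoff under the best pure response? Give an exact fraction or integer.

a: (2)·(2/7) + (9)·(2/7) + (5)·(3/7) = 37/7.
b: (3)·(2/7) + (2)·(2/7) + (2)·(3/7) = 16/7.
c: (7)·(2/7) + (8)·(2/7) + (1)·(3/7) = 33/7.
d: (7)·(2/7) + (8)·(2/7) + (0)·(3/7) = 30/7.
The best pure response is a with expected payoff 37/7.

37/7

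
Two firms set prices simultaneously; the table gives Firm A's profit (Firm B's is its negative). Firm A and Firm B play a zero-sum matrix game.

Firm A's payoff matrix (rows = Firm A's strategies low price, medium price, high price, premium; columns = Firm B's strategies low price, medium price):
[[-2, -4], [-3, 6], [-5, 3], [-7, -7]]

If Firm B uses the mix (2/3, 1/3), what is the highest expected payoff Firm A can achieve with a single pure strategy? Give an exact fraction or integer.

low price: (-2)·(2/3) + (-4)·(1/3) = -8/3.
medium price: (-3)·(2/3) + (6)·(1/3) = 0.
high price: (-5)·(2/3) + (3)·(1/3) = -7/3.
premium: (-7)·(2/3) + (-7)·(1/3) = -7.
The best pure response is medium price with expected payoff 0.

0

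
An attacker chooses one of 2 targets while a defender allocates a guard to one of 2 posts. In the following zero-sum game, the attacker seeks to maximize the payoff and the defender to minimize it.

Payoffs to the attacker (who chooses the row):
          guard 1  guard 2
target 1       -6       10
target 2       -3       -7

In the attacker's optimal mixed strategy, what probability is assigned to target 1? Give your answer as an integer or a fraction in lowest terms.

Row minima are -6 and -7, so the attacker's maximin is -6; column maxima are -3 and 10, so the defender's minimax is -3. These differ, so the equilibrium is in mixed strategies.
Let the attacker play target 1 with probability p. The defender is indifferent when −6p − 3(1−p) = 10p − 7(1−p), giving p = 1/5.

1/5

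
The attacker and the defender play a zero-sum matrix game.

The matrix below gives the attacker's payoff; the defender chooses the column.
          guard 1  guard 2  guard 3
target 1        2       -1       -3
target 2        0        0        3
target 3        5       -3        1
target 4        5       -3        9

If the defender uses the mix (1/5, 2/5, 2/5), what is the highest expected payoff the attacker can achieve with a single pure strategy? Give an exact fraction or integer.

17/5

target 1: (2)·(1/5) + (-1)·(2/5) + (-3)·(2/5) = -6/5.
target 2: (0)·(1/5) + (0)·(2/5) + (3)·(2/5) = 6/5.
target 3: (5)·(1/5) + (-3)·(2/5) + (1)·(2/5) = 1/5.
target 4: (5)·(1/5) + (-3)·(2/5) + (9)·(2/5) = 17/5.
The best pure response is target 4 with expected payoff 17/5.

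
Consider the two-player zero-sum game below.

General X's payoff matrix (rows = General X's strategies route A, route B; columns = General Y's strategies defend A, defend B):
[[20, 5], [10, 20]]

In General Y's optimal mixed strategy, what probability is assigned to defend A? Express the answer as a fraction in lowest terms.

Row minima are 5 and 10, so General X's maximin is 10; column maxima are 20 and 20, so General Y's minimax is 20. These differ, so the equilibrium is in mixed strategies.
Let General Y play defend A with probability q. General X is indifferent when 20q + 5(1−q) = 10q + 20(1−q), giving q = 3/5.

3/5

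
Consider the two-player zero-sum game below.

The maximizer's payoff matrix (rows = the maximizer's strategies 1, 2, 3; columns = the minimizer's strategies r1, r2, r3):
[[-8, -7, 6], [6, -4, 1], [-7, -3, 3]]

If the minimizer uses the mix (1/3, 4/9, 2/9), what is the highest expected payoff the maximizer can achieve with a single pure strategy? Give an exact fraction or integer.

1: (-8)·(1/3) + (-7)·(4/9) + (6)·(2/9) = -40/9.
2: (6)·(1/3) + (-4)·(4/9) + (1)·(2/9) = 4/9.
3: (-7)·(1/3) + (-3)·(4/9) + (3)·(2/9) = -3.
The best pure response is 2 with expected payoff 4/9.

4/9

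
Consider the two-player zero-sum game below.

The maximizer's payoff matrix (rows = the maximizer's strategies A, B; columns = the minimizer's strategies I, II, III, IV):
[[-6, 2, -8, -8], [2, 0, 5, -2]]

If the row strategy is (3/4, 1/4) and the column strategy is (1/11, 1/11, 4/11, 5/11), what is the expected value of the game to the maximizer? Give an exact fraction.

-54/11

Against (1/11, 1/11, 4/11, 5/11), each row's expected payoff is A: -76/11; B: 12/11.
Taking the (3/4, 1/4)-weighted average: (3/4)·(-76/11) + (1/4)·(12/11) = -54/11.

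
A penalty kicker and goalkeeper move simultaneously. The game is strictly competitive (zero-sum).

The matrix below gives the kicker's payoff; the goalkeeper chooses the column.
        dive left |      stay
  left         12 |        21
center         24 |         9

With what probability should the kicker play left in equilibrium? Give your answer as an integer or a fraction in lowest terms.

Row minima are 12 and 9, so the kicker's maximin is 12; column maxima are 24 and 21, so the goalkeeper's minimax is 21. These differ, so the equilibrium is in mixed strategies.
Let the kicker play left with probability p. The goalkeeper is indifferent when 12p + 24(1−p) = 21p + 9(1−p), giving p = 5/8.

5/8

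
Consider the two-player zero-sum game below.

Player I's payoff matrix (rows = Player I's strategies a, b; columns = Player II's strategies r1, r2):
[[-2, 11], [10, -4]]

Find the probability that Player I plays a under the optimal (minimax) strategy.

14/27

Row minima are -2 and -4, so Player I's maximin is -2; column maxima are 10 and 11, so Player II's minimax is 10. These differ, so the equilibrium is in mixed strategies.
Let Player I play a with probability p. Player II is indifferent when −2p + 10(1−p) = 11p − 4(1−p), giving p = 14/27.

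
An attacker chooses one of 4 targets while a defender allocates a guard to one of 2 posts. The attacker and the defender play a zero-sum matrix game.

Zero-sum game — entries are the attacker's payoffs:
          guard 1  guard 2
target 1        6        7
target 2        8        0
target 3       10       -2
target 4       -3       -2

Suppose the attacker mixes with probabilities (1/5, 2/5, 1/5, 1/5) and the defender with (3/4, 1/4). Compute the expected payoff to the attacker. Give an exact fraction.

Against (3/4, 1/4), each row's expected payoff is target 1: 25/4; target 2: 6; target 3: 7; target 4: -11/4.
Taking the (1/5, 2/5, 1/5, 1/5)-weighted average: (1/5)·(25/4) + (2/5)·(6) + (1/5)·(7) + (1/5)·(-11/4) = 9/2.

9/2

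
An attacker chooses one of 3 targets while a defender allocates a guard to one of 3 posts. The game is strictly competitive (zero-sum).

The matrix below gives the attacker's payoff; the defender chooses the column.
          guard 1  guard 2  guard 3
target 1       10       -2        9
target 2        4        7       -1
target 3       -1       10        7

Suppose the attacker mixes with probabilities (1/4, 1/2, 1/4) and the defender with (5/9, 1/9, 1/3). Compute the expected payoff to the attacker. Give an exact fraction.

149/36

Against (5/9, 1/9, 1/3), each row's expected payoff is target 1: 25/3; target 2: 8/3; target 3: 26/9.
Taking the (1/4, 1/2, 1/4)-weighted average: (1/4)·(25/3) + (1/2)·(8/3) + (1/4)·(26/9) = 149/36.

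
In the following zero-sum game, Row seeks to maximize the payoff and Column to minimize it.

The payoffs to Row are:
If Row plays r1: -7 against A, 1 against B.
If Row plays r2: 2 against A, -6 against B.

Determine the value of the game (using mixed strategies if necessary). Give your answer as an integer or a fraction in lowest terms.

-5/2

Row minima are -7 and -6, so Row's maximin is -6; column maxima are 2 and 1, so Column's minimax is 1. These differ, so the equilibrium is in mixed strategies.
Let Row play r1 with probability p. Column is indifferent when −7p + 2(1−p) = p − 6(1−p), giving p = 1/2.
Let Column play A with probability q. Row is indifferent when −7q + (1−q) = 2q − 6(1−q), giving q = 7/16.
The value is -7·(7/16) + (1)·(9/16) = -5/2.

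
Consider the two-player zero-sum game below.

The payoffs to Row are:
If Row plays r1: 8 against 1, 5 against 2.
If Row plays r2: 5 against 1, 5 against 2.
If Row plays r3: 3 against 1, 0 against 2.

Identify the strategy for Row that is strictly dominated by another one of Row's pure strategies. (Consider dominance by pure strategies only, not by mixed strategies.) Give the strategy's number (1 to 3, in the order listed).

3

Compare r3 with r1: 8 > 3, 5 > 0.
So r1 strictly dominates r3 for Row; r3 is strictly dominated.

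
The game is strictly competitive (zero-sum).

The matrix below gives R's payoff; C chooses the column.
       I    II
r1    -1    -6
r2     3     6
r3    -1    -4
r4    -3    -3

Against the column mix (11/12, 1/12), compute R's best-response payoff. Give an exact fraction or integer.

13/4

r1: (-1)·(11/12) + (-6)·(1/12) = -17/12.
r2: (3)·(11/12) + (6)·(1/12) = 13/4.
r3: (-1)·(11/12) + (-4)·(1/12) = -5/4.
r4: (-3)·(11/12) + (-3)·(1/12) = -3.
The best pure response is r2 with expected payoff 13/4.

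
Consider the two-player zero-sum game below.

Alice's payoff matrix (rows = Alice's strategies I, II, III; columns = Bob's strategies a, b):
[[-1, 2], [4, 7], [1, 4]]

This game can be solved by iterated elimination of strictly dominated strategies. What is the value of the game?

4

Column b is strictly dominated by a for Bob (-1<2, 4<7, 1<4); eliminate b.
Row I is strictly dominated by row II (4>-1); eliminate I.
Row III is strictly dominated by row II (4>1); eliminate III.
Only (II, a) remains, with payoff 4.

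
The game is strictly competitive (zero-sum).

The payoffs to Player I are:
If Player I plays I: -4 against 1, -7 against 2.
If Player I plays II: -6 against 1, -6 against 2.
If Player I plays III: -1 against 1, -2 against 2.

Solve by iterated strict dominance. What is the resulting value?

-2

Row I is strictly dominated by row III (-1>-4, -2>-7); eliminate I.
Row II is strictly dominated by row III (-1>-6, -2>-6); eliminate II.
Column 1 is strictly dominated by 2 for Player II (-2<-1); eliminate 1.
Only (III, 2) remains, with payoff -2.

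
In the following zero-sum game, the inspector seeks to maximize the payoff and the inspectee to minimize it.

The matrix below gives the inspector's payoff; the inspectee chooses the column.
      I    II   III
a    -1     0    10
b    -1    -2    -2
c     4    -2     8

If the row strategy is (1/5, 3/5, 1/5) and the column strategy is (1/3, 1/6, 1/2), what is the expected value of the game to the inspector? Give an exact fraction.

Against (1/3, 1/6, 1/2), each row's expected payoff is a: 14/3; b: -5/3; c: 5.
Taking the (1/5, 3/5, 1/5)-weighted average: (1/5)·(14/3) + (3/5)·(-5/3) + (1/5)·(5) = 14/15.

14/15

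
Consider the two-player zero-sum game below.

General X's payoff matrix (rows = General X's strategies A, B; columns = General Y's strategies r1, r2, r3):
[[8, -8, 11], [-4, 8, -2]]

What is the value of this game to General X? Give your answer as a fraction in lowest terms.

8/7

Column r3 is strictly dominated by r1 for General Y (it gives General X more in every row).
The remaining 2×2 game on (A, B) × (r1, r2) has no saddle point. Let General X play A with probability p; indifference gives 8p − 4(1−p) = −8p + 8(1−p), so p = 3/7.
Similarly General Y's optimal q on r1 is 4/7, and the value is 8·(4/7) + (-8)·(3/7) = 8/7.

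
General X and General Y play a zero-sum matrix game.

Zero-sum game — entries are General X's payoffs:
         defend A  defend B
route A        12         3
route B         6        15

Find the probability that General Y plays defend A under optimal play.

Row minima are 3 and 6, so General X's maximin is 6; column maxima are 12 and 15, so General Y's minimax is 12. These differ, so the equilibrium is in mixed strategies.
Let General Y play defend A with probability q. General X is indifferent when 12q + 3(1−q) = 6q + 15(1−q), giving q = 2/3.

2/3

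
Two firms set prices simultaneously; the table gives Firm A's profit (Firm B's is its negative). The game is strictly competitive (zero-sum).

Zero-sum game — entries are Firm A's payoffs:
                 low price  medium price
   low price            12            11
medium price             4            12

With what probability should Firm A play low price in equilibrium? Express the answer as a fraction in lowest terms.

8/9

Row minima are 11 and 4, so Firm A's maximin is 11; column maxima are 12 and 12, so Firm B's minimax is 12. These differ, so the equilibrium is in mixed strategies.
Let Firm A play low price with probability p. Firm B is indifferent when 12p + 4(1−p) = 11p + 12(1−p), giving p = 8/9.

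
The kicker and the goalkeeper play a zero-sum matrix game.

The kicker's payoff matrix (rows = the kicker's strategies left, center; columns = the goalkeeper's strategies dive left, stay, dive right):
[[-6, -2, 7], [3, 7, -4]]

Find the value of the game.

-3/20

Column stay is strictly dominated by dive left for the goalkeeper (it gives the kicker more in every row).
The remaining 2×2 game on (left, center) × (dive left, dive right) has no saddle point. Let the kicker play left with probability p; indifference gives −6p + 3(1−p) = 7p − 4(1−p), so p = 7/20.
Similarly the goalkeeper's optimal q on dive left is 11/20, and the value is -6·(11/20) + (7)·(9/20) = -3/20.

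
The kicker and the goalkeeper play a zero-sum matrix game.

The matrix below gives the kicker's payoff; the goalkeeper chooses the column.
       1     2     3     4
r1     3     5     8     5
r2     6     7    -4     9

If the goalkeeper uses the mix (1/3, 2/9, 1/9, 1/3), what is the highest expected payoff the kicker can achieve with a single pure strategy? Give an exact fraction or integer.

55/9

r1: (3)·(1/3) + (5)·(2/9) + (8)·(1/9) + (5)·(1/3) = 14/3.
r2: (6)·(1/3) + (7)·(2/9) + (-4)·(1/9) + (9)·(1/3) = 55/9.
The best pure response is r2 with expected payoff 55/9.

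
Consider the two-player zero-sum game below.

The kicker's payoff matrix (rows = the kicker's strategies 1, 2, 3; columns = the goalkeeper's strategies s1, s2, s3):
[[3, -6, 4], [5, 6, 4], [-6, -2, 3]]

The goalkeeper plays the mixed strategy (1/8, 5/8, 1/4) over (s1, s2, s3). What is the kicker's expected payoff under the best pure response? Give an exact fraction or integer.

43/8

1: (3)·(1/8) + (-6)·(5/8) + (4)·(1/4) = -19/8.
2: (5)·(1/8) + (6)·(5/8) + (4)·(1/4) = 43/8.
3: (-6)·(1/8) + (-2)·(5/8) + (3)·(1/4) = -5/4.
The best pure response is 2 with expected payoff 43/8.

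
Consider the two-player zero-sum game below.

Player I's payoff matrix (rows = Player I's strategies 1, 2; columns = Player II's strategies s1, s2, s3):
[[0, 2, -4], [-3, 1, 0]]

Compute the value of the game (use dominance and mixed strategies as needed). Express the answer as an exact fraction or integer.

Column s2 is strictly dominated by s1 for Player II (it gives Player I more in every row).
The remaining 2×2 game on (1, 2) × (s1, s3) has no saddle point. Let Player I play 1 with probability p; indifference gives −3(1−p) = −4p, so p = 3/7.
Similarly Player II's optimal q on s1 is 4/7, and the value is 0·(4/7) + (-4)·(3/7) = -12/7.

-12/7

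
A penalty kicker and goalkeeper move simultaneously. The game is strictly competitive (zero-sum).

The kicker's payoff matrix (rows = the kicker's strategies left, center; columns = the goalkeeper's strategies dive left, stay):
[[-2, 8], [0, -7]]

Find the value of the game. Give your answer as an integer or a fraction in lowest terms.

Row minima are -2 and -7, so the kicker's maximin is -2; column maxima are 0 and 8, so the goalkeeper's minimax is 0. These differ, so the equilibrium is in mixed strategies.
Let the kicker play left with probability p. The goalkeeper is indifferent when −2p = 8p − 7(1−p), giving p = 7/17.
Let the goalkeeper play dive left with probability q. The kicker is indifferent when −2q + 8(1−q) = −7(1−q), giving q = 15/17.
The value is -2·(15/17) + (8)·(2/17) = -14/17.

-14/17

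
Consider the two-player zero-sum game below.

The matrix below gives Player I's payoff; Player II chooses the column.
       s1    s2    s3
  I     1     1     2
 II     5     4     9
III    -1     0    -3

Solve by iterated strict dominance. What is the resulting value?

Row I is strictly dominated by row II (5>1, 4>1, 9>2); eliminate I.
Row III is strictly dominated by row II (5>-1, 4>0, 9>-3); eliminate III.
Column s1 is strictly dominated by s2 for Player II (4<5); eliminate s1.
Column s3 is strictly dominated by s2 for Player II (4<9); eliminate s3.
Only (II, s2) remains, with payoff 4.

4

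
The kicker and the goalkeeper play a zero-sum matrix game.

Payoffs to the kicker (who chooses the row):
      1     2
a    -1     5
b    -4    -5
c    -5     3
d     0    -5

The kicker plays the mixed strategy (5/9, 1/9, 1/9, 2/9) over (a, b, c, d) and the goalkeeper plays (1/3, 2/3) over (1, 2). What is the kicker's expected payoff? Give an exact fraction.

Against (1/3, 2/3), each row's expected payoff is a: 3; b: -14/3; c: 1/3; d: -10/3.
Taking the (5/9, 1/9, 1/9, 2/9)-weighted average: (5/9)·(3) + (1/9)·(-14/3) + (1/9)·(1/3) + (2/9)·(-10/3) = 4/9.

4/9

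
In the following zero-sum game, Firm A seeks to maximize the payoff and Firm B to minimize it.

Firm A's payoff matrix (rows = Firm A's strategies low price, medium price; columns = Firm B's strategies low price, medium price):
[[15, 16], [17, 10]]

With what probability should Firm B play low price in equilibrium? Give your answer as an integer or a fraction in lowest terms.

Row minima are 15 and 10, so Firm A's maximin is 15; column maxima are 17 and 16, so Firm B's minimax is 16. These differ, so the equilibrium is in mixed strategies.
Let Firm B play low price with probability q. Firm A is indifferent when 15q + 16(1−q) = 17q + 10(1−q), giving q = 3/4.

3/4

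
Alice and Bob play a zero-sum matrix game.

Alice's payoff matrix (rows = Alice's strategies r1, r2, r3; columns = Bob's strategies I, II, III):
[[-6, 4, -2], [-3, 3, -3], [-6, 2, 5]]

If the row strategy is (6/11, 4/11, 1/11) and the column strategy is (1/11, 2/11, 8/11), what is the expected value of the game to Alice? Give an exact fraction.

Against (1/11, 2/11, 8/11), each row's expected payoff is r1: -14/11; r2: -21/11; r3: 38/11.
Taking the (6/11, 4/11, 1/11)-weighted average: (6/11)·(-14/11) + (4/11)·(-21/11) + (1/11)·(38/11) = -130/121.

-130/121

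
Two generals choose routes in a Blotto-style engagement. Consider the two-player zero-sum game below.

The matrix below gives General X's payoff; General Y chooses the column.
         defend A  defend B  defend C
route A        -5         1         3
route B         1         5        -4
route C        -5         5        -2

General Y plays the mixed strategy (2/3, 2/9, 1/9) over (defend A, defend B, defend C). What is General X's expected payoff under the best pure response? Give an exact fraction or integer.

4/3

route A: (-5)·(2/3) + (1)·(2/9) + (3)·(1/9) = -25/9.
route B: (1)·(2/3) + (5)·(2/9) + (-4)·(1/9) = 4/3.
route C: (-5)·(2/3) + (5)·(2/9) + (-2)·(1/9) = -22/9.
The best pure response is route B with expected payoff 4/3.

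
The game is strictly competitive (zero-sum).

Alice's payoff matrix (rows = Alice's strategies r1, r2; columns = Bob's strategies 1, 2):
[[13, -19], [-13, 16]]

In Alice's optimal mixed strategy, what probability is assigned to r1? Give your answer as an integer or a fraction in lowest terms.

Row minima are -19 and -13, so Alice's maximin is -13; column maxima are 13 and 16, so Bob's minimax is 13. These differ, so the equilibrium is in mixed strategies.
Let Alice play r1 with probability p. Bob is indifferent when 13p − 13(1−p) = −19p + 16(1−p), giving p = 29/61.

29/61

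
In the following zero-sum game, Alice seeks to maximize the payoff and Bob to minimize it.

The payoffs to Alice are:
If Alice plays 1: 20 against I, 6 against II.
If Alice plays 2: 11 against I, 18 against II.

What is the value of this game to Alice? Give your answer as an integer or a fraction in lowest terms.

Row minima are 6 and 11, so Alice's maximin is 11; column maxima are 20 and 18, so Bob's minimax is 18. These differ, so the equilibrium is in mixed strategies.
Let Alice play 1 with probability p. Bob is indifferent when 20p + 11(1−p) = 6p + 18(1−p), giving p = 1/3.
Let Bob play I with probability q. Alice is indifferent when 20q + 6(1−q) = 11q + 18(1−q), giving q = 4/7.
The value is 20·(4/7) + (6)·(3/7) = 14.

14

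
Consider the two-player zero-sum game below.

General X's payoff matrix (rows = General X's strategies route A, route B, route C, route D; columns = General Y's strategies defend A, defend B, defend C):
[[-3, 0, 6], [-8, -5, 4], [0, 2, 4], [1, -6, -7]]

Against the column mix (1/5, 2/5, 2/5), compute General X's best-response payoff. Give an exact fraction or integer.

route A: (-3)·(1/5) + (0)·(2/5) + (6)·(2/5) = 9/5.
route B: (-8)·(1/5) + (-5)·(2/5) + (4)·(2/5) = -2.
route C: (0)·(1/5) + (2)·(2/5) + (4)·(2/5) = 12/5.
route D: (1)·(1/5) + (-6)·(2/5) + (-7)·(2/5) = -5.
The best pure response is route C with expected payoff 12/5.

12/5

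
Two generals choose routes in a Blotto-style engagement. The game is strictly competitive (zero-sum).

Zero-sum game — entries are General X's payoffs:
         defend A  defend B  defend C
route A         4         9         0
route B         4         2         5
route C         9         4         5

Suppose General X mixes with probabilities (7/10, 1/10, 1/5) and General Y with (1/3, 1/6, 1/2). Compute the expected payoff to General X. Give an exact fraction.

109/30

Against (1/3, 1/6, 1/2), each row's expected payoff is route A: 17/6; route B: 25/6; route C: 37/6.
Taking the (7/10, 1/10, 1/5)-weighted average: (7/10)·(17/6) + (1/10)·(25/6) + (1/5)·(37/6) = 109/30.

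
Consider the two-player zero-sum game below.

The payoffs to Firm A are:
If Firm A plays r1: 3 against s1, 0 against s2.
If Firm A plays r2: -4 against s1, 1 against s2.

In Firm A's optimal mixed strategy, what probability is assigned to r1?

5/8

Row minima are 0 and -4, so Firm A's maximin is 0; column maxima are 3 and 1, so Firm B's minimax is 1. These differ, so the equilibrium is in mixed strategies.
Let Firm A play r1 with probability p. Firm B is indifferent when 3p − 4(1−p) = (1−p), giving p = 5/8.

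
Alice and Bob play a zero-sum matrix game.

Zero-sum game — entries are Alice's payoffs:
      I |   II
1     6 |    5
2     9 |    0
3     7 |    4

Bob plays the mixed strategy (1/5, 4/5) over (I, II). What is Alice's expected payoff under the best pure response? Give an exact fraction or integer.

26/5

1: (6)·(1/5) + (5)·(4/5) = 26/5.
2: (9)·(1/5) + (0)·(4/5) = 9/5.
3: (7)·(1/5) + (4)·(4/5) = 23/5.
The best pure response is 1 with expected payoff 26/5.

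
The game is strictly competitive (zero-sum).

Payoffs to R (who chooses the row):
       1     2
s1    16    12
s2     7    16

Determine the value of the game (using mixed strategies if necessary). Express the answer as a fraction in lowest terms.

Row minima are 12 and 7, so R's maximin is 12; column maxima are 16 and 16, so C's minimax is 16. These differ, so the equilibrium is in mixed strategies.
Let R play s1 with probability p. C is indifferent when 16p + 7(1−p) = 12p + 16(1−p), giving p = 9/13.
Let C play 1 with probability q. R is indifferent when 16q + 12(1−q) = 7q + 16(1−q), giving q = 4/13.
The value is 16·(4/13) + (12)·(9/13) = 172/13.

172/13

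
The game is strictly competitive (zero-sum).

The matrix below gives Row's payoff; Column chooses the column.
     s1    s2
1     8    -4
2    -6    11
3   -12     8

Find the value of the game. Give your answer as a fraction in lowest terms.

Row 3 is strictly dominated by row 2, so Row never plays it.
The remaining 2×2 game on (1, 2) × (s1, s2) has no saddle point. Let Row play 1 with probability p; indifference gives 8p − 6(1−p) = −4p + 11(1−p), so p = 17/29.
Similarly Column's optimal q on s1 is 15/29, and the value is 8·(15/29) + (-4)·(14/29) = 64/29.

64/29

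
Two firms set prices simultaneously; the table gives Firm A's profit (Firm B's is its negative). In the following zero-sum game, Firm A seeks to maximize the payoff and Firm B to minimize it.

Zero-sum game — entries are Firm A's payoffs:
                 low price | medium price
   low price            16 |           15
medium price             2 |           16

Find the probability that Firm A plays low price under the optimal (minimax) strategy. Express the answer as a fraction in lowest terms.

14/15

Row minima are 15 and 2, so Firm A's maximin is 15; column maxima are 16 and 16, so Firm B's minimax is 16. These differ, so the equilibrium is in mixed strategies.
Let Firm A play low price with probability p. Firm B is indifferent when 16p + 2(1−p) = 15p + 16(1−p), giving p = 14/15.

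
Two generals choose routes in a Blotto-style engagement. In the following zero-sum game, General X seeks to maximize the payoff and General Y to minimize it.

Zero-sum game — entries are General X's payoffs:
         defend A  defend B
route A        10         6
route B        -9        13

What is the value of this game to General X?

92/13

Row minima are 6 and -9, so General X's maximin is 6; column maxima are 10 and 13, so General Y's minimax is 10. These differ, so the equilibrium is in mixed strategies.
Let General X play route A with probability p. General Y is indifferent when 10p − 9(1−p) = 6p + 13(1−p), giving p = 11/13.
Let General Y play defend A with probability q. General X is indifferent when 10q + 6(1−q) = −9q + 13(1−q), giving q = 7/26.
The value is 10·(7/26) + (6)·(19/26) = 92/13.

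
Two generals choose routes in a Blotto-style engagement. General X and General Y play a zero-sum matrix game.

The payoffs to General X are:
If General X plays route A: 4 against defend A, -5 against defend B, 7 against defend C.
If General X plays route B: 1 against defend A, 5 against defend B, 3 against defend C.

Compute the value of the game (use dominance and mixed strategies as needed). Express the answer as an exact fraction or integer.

25/13

Column defend C is strictly dominated by defend A for General Y (it gives General X more in every row).
The remaining 2×2 game on (route A, route B) × (defend A, defend B) has no saddle point. Let General X play route A with probability p; indifference gives 4p + (1−p) = −5p + 5(1−p), so p = 4/13.
Similarly General Y's optimal q on defend A is 10/13, and the value is 4·(10/13) + (-5)·(3/13) = 25/13.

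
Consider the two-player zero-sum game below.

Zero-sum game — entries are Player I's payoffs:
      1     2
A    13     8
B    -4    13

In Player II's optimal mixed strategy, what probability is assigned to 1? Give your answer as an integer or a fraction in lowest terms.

5/22

Row minima are 8 and -4, so Player I's maximin is 8; column maxima are 13 and 13, so Player II's minimax is 13. These differ, so the equilibrium is in mixed strategies.
Let Player II play 1 with probability q. Player I is indifferent when 13q + 8(1−q) = −4q + 13(1−q), giving q = 5/22.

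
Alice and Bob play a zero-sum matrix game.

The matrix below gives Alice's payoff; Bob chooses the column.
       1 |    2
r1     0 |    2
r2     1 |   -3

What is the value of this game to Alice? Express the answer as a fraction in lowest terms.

Row minima are 0 and -3, so Alice's maximin is 0; column maxima are 1 and 2, so Bob's minimax is 1. These differ, so the equilibrium is in mixed strategies.
Let Alice play r1 with probability p. Bob is indifferent when (1−p) = 2p − 3(1−p), giving p = 2/3.
Let Bob play 1 with probability q. Alice is indifferent when 2(1−q) = q − 3(1−q), giving q = 5/6.
The value is 0·(5/6) + (2)·(1/6) = 1/3.

1/3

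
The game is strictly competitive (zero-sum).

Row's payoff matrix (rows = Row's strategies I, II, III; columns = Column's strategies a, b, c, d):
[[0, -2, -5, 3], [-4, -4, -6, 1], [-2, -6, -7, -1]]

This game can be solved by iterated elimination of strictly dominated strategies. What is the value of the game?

Column b is strictly dominated by c for Column (-5<-2, -6<-4, -7<-6); eliminate b.
Column d is strictly dominated by a for Column (0<3, -4<1, -2<-1); eliminate d.
Row III is strictly dominated by row I (0>-2, -5>-7); eliminate III.
Column a is strictly dominated by c for Column (-5<0, -6<-4); eliminate a.
Row II is strictly dominated by row I (-5>-6); eliminate II.
Only (I, c) remains, with payoff -5.

-5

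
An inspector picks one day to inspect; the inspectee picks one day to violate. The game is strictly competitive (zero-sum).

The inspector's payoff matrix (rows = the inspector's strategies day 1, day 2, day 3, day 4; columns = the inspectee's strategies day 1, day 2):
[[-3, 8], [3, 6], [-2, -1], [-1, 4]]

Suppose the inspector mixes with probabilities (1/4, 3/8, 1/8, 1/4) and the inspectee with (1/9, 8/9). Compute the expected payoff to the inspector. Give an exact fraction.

Against (1/9, 8/9), each row's expected payoff is day 1: 61/9; day 2: 17/3; day 3: -10/9; day 4: 31/9.
Taking the (1/4, 3/8, 1/8, 1/4)-weighted average: (1/4)·(61/9) + (3/8)·(17/3) + (1/8)·(-10/9) + (1/4)·(31/9) = 109/24.

109/24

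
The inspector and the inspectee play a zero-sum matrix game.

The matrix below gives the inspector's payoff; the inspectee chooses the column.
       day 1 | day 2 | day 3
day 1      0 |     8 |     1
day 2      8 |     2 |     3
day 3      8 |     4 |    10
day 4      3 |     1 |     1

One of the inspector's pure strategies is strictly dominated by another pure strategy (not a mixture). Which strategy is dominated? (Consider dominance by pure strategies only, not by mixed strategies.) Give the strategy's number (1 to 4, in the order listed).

4

Compare day 4 with day 2: 8 > 3, 2 > 1, 3 > 1.
So day 2 strictly dominates day 4 for the inspector; day 4 is strictly dominated.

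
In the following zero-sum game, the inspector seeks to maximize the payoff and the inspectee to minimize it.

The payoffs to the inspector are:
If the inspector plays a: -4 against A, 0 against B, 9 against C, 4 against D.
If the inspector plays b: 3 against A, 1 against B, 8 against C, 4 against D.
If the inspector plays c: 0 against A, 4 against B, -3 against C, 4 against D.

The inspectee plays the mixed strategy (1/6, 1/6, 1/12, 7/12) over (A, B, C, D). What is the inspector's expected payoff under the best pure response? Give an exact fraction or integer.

11/3

a: (-4)·(1/6) + (0)·(1/6) + (9)·(1/12) + (4)·(7/12) = 29/12.
b: (3)·(1/6) + (1)·(1/6) + (8)·(1/12) + (4)·(7/12) = 11/3.
c: (0)·(1/6) + (4)·(1/6) + (-3)·(1/12) + (4)·(7/12) = 11/4.
The best pure response is b with expected payoff 11/3.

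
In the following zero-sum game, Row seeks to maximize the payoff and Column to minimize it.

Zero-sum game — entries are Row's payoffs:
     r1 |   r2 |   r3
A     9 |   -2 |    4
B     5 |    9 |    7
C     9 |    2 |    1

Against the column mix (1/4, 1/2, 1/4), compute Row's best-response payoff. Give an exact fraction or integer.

A: (9)·(1/4) + (-2)·(1/2) + (4)·(1/4) = 9/4.
B: (5)·(1/4) + (9)·(1/2) + (7)·(1/4) = 15/2.
C: (9)·(1/4) + (2)·(1/2) + (1)·(1/4) = 7/2.
The best pure response is B with expected payoff 15/2.

15/2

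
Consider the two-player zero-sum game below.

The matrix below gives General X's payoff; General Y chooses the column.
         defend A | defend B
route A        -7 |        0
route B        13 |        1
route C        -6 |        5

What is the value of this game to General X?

Row route A is strictly dominated by row route C, so General X never plays it.
The remaining 2×2 game on (route B, route C) × (defend A, defend B) has no saddle point. Let General X play route B with probability p; indifference gives 13p − 6(1−p) = p + 5(1−p), so p = 11/23.
Similarly General Y's optimal q on defend A is 4/23, and the value is 13·(4/23) + (1)·(19/23) = 71/23.

71/23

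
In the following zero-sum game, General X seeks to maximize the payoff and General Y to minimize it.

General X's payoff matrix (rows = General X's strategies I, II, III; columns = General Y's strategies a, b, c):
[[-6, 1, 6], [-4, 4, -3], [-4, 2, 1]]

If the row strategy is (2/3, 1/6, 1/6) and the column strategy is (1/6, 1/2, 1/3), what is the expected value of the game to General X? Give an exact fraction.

7/6

Against (1/6, 1/2, 1/3), each row's expected payoff is I: 3/2; II: 1/3; III: 2/3.
Taking the (2/3, 1/6, 1/6)-weighted average: (2/3)·(3/2) + (1/6)·(1/3) + (1/6)·(2/3) = 7/6.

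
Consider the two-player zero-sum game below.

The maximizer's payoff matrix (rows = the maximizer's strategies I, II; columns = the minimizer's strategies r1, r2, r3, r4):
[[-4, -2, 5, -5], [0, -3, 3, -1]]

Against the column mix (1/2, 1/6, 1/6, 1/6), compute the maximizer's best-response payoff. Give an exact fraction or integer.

I: (-4)·(1/2) + (-2)·(1/6) + (5)·(1/6) + (-5)·(1/6) = -7/3.
II: (0)·(1/2) + (-3)·(1/6) + (3)·(1/6) + (-1)·(1/6) = -1/6.
The best pure response is II with expected payoff -1/6.

-1/6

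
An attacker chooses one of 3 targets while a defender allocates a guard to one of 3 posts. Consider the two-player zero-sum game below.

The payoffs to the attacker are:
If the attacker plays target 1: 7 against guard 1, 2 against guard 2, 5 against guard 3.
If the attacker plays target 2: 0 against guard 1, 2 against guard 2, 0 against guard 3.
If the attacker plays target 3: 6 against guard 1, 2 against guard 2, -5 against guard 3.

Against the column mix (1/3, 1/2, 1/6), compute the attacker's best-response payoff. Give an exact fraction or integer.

25/6

target 1: (7)·(1/3) + (2)·(1/2) + (5)·(1/6) = 25/6.
target 2: (0)·(1/3) + (2)·(1/2) + (0)·(1/6) = 1.
target 3: (6)·(1/3) + (2)·(1/2) + (-5)·(1/6) = 13/6.
The best pure response is target 1 with expected payoff 25/6.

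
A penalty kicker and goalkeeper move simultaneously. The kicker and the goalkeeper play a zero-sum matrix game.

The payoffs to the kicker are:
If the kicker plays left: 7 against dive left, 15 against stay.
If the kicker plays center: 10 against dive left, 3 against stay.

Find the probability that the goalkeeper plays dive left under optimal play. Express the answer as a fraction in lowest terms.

Row minima are 7 and 3, so the kicker's maximin is 7; column maxima are 10 and 15, so the goalkeeper's minimax is 10. These differ, so the equilibrium is in mixed strategies.
Let the goalkeeper play dive left with probability q. The kicker is indifferent when 7q + 15(1−q) = 10q + 3(1−q), giving q = 4/5.

4/5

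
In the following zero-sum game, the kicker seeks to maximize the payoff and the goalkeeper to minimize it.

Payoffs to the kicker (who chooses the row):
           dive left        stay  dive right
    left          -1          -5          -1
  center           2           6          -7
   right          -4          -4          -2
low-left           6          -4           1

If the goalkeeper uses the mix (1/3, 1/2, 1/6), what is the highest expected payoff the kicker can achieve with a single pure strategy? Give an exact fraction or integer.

5/2

left: (-1)·(1/3) + (-5)·(1/2) + (-1)·(1/6) = -3.
center: (2)·(1/3) + (6)·(1/2) + (-7)·(1/6) = 5/2.
right: (-4)·(1/3) + (-4)·(1/2) + (-2)·(1/6) = -11/3.
low-left: (6)·(1/3) + (-4)·(1/2) + (1)·(1/6) = 1/6.
The best pure response is center with expected payoff 5/2.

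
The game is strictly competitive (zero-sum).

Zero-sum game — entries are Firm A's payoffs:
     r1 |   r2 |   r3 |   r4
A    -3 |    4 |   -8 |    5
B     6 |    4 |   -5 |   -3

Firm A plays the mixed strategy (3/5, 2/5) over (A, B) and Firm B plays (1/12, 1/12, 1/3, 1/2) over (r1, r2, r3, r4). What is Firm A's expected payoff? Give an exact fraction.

Against (1/12, 1/12, 1/3, 1/2), each row's expected payoff is A: -1/12; B: -7/3.
Taking the (3/5, 2/5)-weighted average: (3/5)·(-1/12) + (2/5)·(-7/3) = -59/60.

-59/60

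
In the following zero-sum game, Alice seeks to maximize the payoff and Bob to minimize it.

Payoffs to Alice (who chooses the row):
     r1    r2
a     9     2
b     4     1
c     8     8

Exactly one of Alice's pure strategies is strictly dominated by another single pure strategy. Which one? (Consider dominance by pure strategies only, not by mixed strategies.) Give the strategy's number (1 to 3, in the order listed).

Compare b with a: 9 > 4, 2 > 1.
So a strictly dominates b for Alice; b is strictly dominated.

2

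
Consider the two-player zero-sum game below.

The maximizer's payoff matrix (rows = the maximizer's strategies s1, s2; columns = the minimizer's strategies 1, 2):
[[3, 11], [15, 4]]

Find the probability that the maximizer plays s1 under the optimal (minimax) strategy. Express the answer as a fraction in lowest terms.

Row minima are 3 and 4, so the maximizer's maximin is 4; column maxima are 15 and 11, so the minimizer's minimax is 11. These differ, so the equilibrium is in mixed strategies.
Let the maximizer play s1 with probability p. The minimizer is indifferent when 3p + 15(1−p) = 11p + 4(1−p), giving p = 11/19.

11/19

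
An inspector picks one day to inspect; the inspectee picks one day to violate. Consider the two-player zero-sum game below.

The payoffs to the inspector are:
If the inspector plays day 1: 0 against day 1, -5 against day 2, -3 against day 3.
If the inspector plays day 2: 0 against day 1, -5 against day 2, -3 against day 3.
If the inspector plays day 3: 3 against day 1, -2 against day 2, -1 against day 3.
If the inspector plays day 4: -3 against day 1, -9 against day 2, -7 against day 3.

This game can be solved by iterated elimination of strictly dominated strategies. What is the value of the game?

-2

Row day 1 is strictly dominated by row day 3 (3>0, -2>-5, -1>-3); eliminate day 1.
Row day 2 is strictly dominated by row day 3 (3>0, -2>-5, -1>-3); eliminate day 2.
Row day 4 is strictly dominated by row day 3 (3>-3, -2>-9, -1>-7); eliminate day 4.
Column day 3 is strictly dominated by day 2 for the inspectee (-2<-1); eliminate day 3.
Column day 1 is strictly dominated by day 2 for the inspectee (-2<3); eliminate day 1.
Only (day 3, day 2) remains, with payoff -2.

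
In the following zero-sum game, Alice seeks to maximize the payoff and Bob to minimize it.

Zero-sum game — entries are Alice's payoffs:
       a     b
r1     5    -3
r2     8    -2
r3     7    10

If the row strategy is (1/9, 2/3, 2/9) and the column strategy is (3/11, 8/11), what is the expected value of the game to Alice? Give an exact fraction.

Against (3/11, 8/11), each row's expected payoff is r1: -9/11; r2: 8/11; r3: 101/11.
Taking the (1/9, 2/3, 2/9)-weighted average: (1/9)·(-9/11) + (2/3)·(8/11) + (2/9)·(101/11) = 241/99.

241/99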